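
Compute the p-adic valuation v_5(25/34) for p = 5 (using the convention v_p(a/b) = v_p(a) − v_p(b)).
v_5(25/34) = 2

Factor powers of 5 from the numerator and denominator of the reduced fraction: 25 = 5^2 · 1 and 34 = 5^0 · 34. Apply v_p(a/b) = v_p(a) − v_p(b): v_5(25/34) = 2 − 0 = 2.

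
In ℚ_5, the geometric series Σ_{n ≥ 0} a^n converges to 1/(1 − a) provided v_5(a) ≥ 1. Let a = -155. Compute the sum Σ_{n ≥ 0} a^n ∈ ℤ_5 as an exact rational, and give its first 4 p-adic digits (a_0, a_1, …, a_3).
Σ a^n = 1/(1 − a) = 1/156;  first 4 digits = (1, 4, 4, 4)

v_5(a) = 1 ≥ 1, so the series converges in ℤ_5 to 1/(1 − a) = 1/(1 − (-155)) = 1/156. Expand this rational in ℤ_5: compute digits iteratively via d_i = x_i mod 5, x_{i+1} = (x_i − d_i)/5. The first 4 digits are (1, 4, 4, 4).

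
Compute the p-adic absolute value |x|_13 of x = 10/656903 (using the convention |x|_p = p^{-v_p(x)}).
|10/656903|_13 = 28561

Step 1 — compute v_13(x) by factoring powers of 13 out of the numerator and denominator: v_13(10/656903) = -4. Step 2 — apply |x|_p = p^{-v_p(x)} = 13^{4} = 28561.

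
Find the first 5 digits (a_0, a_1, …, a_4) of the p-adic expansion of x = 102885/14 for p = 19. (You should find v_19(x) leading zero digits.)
(a_0, …, a_4) = (0, 0, 0, 16, 6)

v_19(102885/14) = 3, so a_0 = ... = a_2 = 0. Factor out: x = 19^3 · u with u = 15/14 a unit in ℤ_19. Expand u iteratively via a_{v+i} = u_i mod 19, u_{i+1} = (u_i − a_{v+i})/19:
  u_0 = 15/14;  a_3 = 16;  u_1 = (u_0 − 16)/19 = -11/14
  u_1 = -11/14;  a_4 = 6;  u_2 = (u_1 − 6)/19 = -5/14
Digits: (0, 0, 0, 16, 6).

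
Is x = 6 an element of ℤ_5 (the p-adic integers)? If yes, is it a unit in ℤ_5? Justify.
x ∈ ℤ_5^× (unit); v_5(x) = 0

ℤ_5 = {x ∈ ℚ_5 : v_5(x) ≥ 0} and ℤ_5^× = {x ∈ ℤ_5 : v_5(x) = 0}. Here v_5(6) = v_5(num) − v_5(den) = 0; compare against these criteria.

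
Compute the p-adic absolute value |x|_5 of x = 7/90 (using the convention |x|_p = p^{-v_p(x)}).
|7/90|_5 = 5

Step 1 — compute v_5(x) by factoring powers of 5 out of the numerator and denominator: v_5(7/90) = -1. Step 2 — apply |x|_p = p^{-v_p(x)} = 5^{1} = 5.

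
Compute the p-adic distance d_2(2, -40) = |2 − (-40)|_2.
d_2(2, -40) = 1/2

Step 1 — x − y = 2 − (-40) = 42. Step 2 — v_2(42) = 1 (factor: 42 = (2^1 · 21); the sign does not affect v_p). Step 3 — |x − y|_2 = 2^{-1} = 1/2.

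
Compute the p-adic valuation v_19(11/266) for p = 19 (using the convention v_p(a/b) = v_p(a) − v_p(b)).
v_19(11/266) = -1

Factor powers of 19 from the numerator and denominator of the reduced fraction: 11 = 19^0 · 11 and 266 = 19^1 · 14. Apply v_p(a/b) = v_p(a) − v_p(b): v_19(11/266) = 0 − 1 = -1.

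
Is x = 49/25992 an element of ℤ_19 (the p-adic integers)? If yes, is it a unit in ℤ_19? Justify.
x ∉ ℤ_19 (v_19(x) = -2 < 0)

ℤ_19 = {x ∈ ℚ_19 : v_19(x) ≥ 0} and ℤ_19^× = {x ∈ ℤ_19 : v_19(x) = 0}. Here v_19(49/25992) = v_19(num) − v_19(den) = -2; compare against these criteria.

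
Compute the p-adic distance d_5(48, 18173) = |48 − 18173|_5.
d_5(48, 18173) = 1/625

Step 1 — x − y = 48 − 18173 = -18125. Step 2 — v_5(-18125) = 4 (factor: -18125 = −(5^4 · 29); the sign does not affect v_p). Step 3 — |x − y|_5 = 5^{-4} = 1/625.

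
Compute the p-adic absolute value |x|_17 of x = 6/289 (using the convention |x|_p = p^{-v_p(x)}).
|6/289|_17 = 289

Step 1 — compute v_17(x) by factoring powers of 17 out of the numerator and denominator: v_17(6/289) = -2. Step 2 — apply |x|_p = p^{-v_p(x)} = 17^{2} = 289.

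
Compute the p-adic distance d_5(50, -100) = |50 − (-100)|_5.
d_5(50, -100) = 1/25

Step 1 — x − y = 50 − (-100) = 150. Step 2 — v_5(150) = 2 (factor: 150 = (5^2 · 6); the sign does not affect v_p). Step 3 — |x − y|_5 = 5^{-2} = 1/25.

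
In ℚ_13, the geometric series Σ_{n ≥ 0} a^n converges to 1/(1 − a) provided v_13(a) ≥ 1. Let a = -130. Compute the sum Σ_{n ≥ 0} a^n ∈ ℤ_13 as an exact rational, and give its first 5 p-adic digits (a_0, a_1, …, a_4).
Σ a^n = 1/(1 − a) = 1/131;  first 5 digits = (1, 3, 8, 8, 4)

v_13(a) = 1 ≥ 1, so the series converges in ℤ_13 to 1/(1 − a) = 1/(1 − (-130)) = 1/131. Expand this rational in ℤ_13: compute digits iteratively via d_i = x_i mod 13, x_{i+1} = (x_i − d_i)/13. The first 5 digits are (1, 3, 8, 8, 4).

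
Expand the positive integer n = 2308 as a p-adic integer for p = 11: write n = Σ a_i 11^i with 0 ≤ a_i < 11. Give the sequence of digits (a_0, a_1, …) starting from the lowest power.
(a_0, a_1, …) = (9, 0, 8, 1)

Repeated division by 11 gives the digits low-to-high: 2308 = 9 + 8·11^2 + 1·11^3. Digit sequence: (9, 0, 8, 1).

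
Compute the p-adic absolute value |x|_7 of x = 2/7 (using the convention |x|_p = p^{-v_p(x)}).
|2/7|_7 = 7

Step 1 — compute v_7(x) by factoring powers of 7 out of the numerator and denominator: v_7(2/7) = -1. Step 2 — apply |x|_p = p^{-v_p(x)} = 7^{1} = 7.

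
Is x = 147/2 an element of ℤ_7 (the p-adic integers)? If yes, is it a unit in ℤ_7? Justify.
x ∈ ℤ_7 but not a unit; v_7(x) = 2 > 0

ℤ_7 = {x ∈ ℚ_7 : v_7(x) ≥ 0} and ℤ_7^× = {x ∈ ℤ_7 : v_7(x) = 0}. Here v_7(147/2) = v_7(num) − v_7(den) = 2; compare against these criteria.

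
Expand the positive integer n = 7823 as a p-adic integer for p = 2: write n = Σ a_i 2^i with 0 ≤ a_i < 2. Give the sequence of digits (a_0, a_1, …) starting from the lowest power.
(a_0, a_1, …) = (1, 1, 1, 1, 0, 0, 0, 1, 0, 1, 1, 1, 1)

Repeated division by 2 gives the digits low-to-high: 7823 = 1 + 1·2^1 + 1·2^2 + 1·2^3 + 1·2^7 + 1·2^9 + 1·2^10 + 1·2^11 + 1·2^12. Digit sequence: (1, 1, 1, 1, 0, 0, 0, 1, 0, 1, 1, 1, 1).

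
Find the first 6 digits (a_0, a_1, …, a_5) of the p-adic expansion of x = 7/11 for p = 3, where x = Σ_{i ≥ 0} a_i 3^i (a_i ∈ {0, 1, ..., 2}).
(a_0, …, a_5) = (2, 2, 0, 0, 1, 1)

v_3(7/11) = 0 (numerator and denominator both coprime to 3), so x ∈ ℤ_3^×. Compute digits iteratively via a_i = x_i mod 3, x_{i+1} = (x_i − a_i)/3, with x_0 = x:
  x_0 = 7/11;  a_0 = 2;  x_1 = (x_0 − 2)/3 = -5/11
  x_1 = -5/11;  a_1 = 2;  x_2 = (x_1 − 2)/3 = -9/11
  x_2 = -9/11;  a_2 = 0;  x_3 = (x_2 − 0)/3 = -3/11
  x_3 = -3/11;  a_3 = 0;  x_4 = (x_3 − 0)/3 = -1/11
  x_4 = -1/11;  a_4 = 1;  x_5 = (x_4 − 1)/3 = -4/11
  x_5 = -4/11;  a_5 = 1;  x_6 = (x_5 − 1)/3 = -5/11
Digits: (2, 2, 0, 0, 1, 1).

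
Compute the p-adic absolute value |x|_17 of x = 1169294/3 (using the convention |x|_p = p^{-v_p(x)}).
|1169294/3|_17 = 1/83521

Step 1 — compute v_17(x) by factoring powers of 17 out of the numerator and denominator: v_17(1169294/3) = 4. Step 2 — apply |x|_p = p^{-v_p(x)} = 17^{-4} = 1/83521.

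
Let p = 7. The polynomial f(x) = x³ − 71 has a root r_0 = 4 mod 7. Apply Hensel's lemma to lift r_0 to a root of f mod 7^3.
r_2 = 242 (mod 343)

Hensel: r_{i+1} = r_i − f(r_i)/f′(r_i) mod 7^{i+2}, where f′(x) = 3x². Iterate:
  r_0 = 4 (mod 7)
  r_1 = 46 (mod 49)
  r_2 = 242 (mod 343)
Final: r = 242 with f(r) ≡ 0 mod 7^3.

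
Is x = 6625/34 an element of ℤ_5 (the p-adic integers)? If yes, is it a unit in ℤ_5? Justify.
x ∈ ℤ_5 but not a unit; v_5(x) = 3 > 0

ℤ_5 = {x ∈ ℚ_5 : v_5(x) ≥ 0} and ℤ_5^× = {x ∈ ℤ_5 : v_5(x) = 0}. Here v_5(6625/34) = v_5(num) − v_5(den) = 3; compare against these criteria.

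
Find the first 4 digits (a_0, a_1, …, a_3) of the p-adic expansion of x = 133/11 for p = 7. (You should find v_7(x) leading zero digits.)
(a_0, …, a_3) = (0, 3, 3, 4)

v_7(133/11) = 1, so a_0 = ... = a_0 = 0. Factor out: x = 7^1 · u with u = 19/11 a unit in ℤ_7. Expand u iteratively via a_{v+i} = u_i mod 7, u_{i+1} = (u_i − a_{v+i})/7:
  u_0 = 19/11;  a_1 = 3;  u_1 = (u_0 − 3)/7 = -2/11
  u_1 = -2/11;  a_2 = 3;  u_2 = (u_1 − 3)/7 = -5/11
  u_2 = -5/11;  a_3 = 4;  u_3 = (u_2 − 4)/7 = -7/11
Digits: (0, 3, 3, 4).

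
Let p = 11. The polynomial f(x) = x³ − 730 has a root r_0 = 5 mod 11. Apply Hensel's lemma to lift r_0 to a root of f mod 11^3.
r_2 = 368 (mod 1331)

Hensel: r_{i+1} = r_i − f(r_i)/f′(r_i) mod 11^{i+2}, where f′(x) = 3x². Iterate:
  r_0 = 5 (mod 11)
  r_1 = 5 (mod 121)
  r_2 = 368 (mod 1331)
Final: r = 368 with f(r) ≡ 0 mod 11^3.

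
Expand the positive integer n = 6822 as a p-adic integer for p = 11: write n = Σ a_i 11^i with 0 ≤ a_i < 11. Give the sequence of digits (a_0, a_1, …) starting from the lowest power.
(a_0, a_1, …) = (2, 4, 1, 5)

Repeated division by 11 gives the digits low-to-high: 6822 = 2 + 4·11^1 + 1·11^2 + 5·11^3. Digit sequence: (2, 4, 1, 5).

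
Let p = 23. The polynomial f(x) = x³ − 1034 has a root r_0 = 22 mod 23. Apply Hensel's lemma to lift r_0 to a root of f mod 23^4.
r_3 = 277540 (mod 279841)

Hensel: r_{i+1} = r_i − f(r_i)/f′(r_i) mod 23^{i+2}, where f′(x) = 3x². Iterate:
  r_0 = 22 (mod 23)
  r_1 = 344 (mod 529)
  r_2 = 9866 (mod 12167)
  r_3 = 277540 (mod 279841)
Final: r = 277540 with f(r) ≡ 0 mod 23^4.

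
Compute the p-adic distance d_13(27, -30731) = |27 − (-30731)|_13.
d_13(27, -30731) = 1/2197

Step 1 — x − y = 27 − (-30731) = 30758. Step 2 — v_13(30758) = 3 (factor: 30758 = (13^3 · 14); the sign does not affect v_p). Step 3 — |x − y|_13 = 13^{-3} = 1/2197.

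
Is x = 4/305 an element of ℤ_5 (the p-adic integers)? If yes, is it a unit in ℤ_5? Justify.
x ∉ ℤ_5 (v_5(x) = -1 < 0)

ℤ_5 = {x ∈ ℚ_5 : v_5(x) ≥ 0} and ℤ_5^× = {x ∈ ℤ_5 : v_5(x) = 0}. Here v_5(4/305) = v_5(num) − v_5(den) = -1; compare against these criteria.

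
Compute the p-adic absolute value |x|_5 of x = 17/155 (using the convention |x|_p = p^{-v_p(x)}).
|17/155|_5 = 5

Step 1 — compute v_5(x) by factoring powers of 5 out of the numerator and denominator: v_5(17/155) = -1. Step 2 — apply |x|_p = p^{-v_p(x)} = 5^{1} = 5.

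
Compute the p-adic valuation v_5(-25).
v_5(-25) = 2

v_5(n) is the largest exponent k such that 5^k divides n. Factor out: -25 = -5^2 · 1. (Sign doesn't affect v_p.) So v_5(-25) = 2.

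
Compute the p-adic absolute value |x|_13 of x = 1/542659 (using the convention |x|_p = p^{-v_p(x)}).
|1/542659|_13 = 28561

Step 1 — compute v_13(x) by factoring powers of 13 out of the numerator and denominator: v_13(1/542659) = -4. Step 2 — apply |x|_p = p^{-v_p(x)} = 13^{4} = 28561.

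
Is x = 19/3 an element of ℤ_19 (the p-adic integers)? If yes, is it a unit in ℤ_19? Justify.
x ∈ ℤ_19 but not a unit; v_19(x) = 1 > 0

ℤ_19 = {x ∈ ℚ_19 : v_19(x) ≥ 0} and ℤ_19^× = {x ∈ ℤ_19 : v_19(x) = 0}. Here v_19(19/3) = v_19(num) − v_19(den) = 1; compare against these criteria.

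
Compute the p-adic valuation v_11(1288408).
v_11(1288408) = 5

v_11(n) is the largest exponent k such that 11^k divides n. Factor out: 1288408 = 11^5 · 8. (Sign doesn't affect v_p.) So v_11(1288408) = 5.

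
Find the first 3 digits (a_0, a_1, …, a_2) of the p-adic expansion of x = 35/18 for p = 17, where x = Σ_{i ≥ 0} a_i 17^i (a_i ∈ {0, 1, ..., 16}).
(a_0, …, a_2) = (1, 1, 16)

v_17(35/18) = 0 (numerator and denominator both coprime to 17), so x ∈ ℤ_17^×. Compute digits iteratively via a_i = x_i mod 17, x_{i+1} = (x_i − a_i)/17, with x_0 = x:
  x_0 = 35/18;  a_0 = 1;  x_1 = (x_0 − 1)/17 = 1/18
  x_1 = 1/18;  a_1 = 1;  x_2 = (x_1 − 1)/17 = -1/18
  x_2 = -1/18;  a_2 = 16;  x_3 = (x_2 − 16)/17 = -17/18
Digits: (1, 1, 16).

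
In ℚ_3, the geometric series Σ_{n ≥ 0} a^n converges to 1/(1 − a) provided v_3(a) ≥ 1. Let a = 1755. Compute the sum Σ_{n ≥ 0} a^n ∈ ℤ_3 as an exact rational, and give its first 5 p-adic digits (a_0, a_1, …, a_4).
Σ a^n = 1/(1 − a) = -1/1754;  first 5 digits = (1, 0, 0, 2, 0)

v_3(a) = 3 ≥ 1, so the series converges in ℤ_3 to 1/(1 − a) = 1/(1 − 1755) = -1/1754. Expand this rational in ℤ_3: compute digits iteratively via d_i = x_i mod 3, x_{i+1} = (x_i − d_i)/3. The first 5 digits are (1, 0, 0, 2, 0).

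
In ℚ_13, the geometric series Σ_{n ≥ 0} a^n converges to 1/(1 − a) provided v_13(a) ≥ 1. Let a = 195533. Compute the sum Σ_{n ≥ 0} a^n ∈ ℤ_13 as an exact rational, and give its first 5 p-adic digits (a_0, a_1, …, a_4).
Σ a^n = 1/(1 − a) = -1/195532;  first 5 digits = (1, 0, 0, 11, 6)

v_13(a) = 3 ≥ 1, so the series converges in ℤ_13 to 1/(1 − a) = 1/(1 − 195533) = -1/195532. Expand this rational in ℤ_13: compute digits iteratively via d_i = x_i mod 13, x_{i+1} = (x_i − d_i)/13. The first 5 digits are (1, 0, 0, 11, 6).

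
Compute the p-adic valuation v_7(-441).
v_7(-441) = 2

v_7(n) is the largest exponent k such that 7^k divides n. Factor out: -441 = -7^2 · 9. (Sign doesn't affect v_p.) So v_7(-441) = 2.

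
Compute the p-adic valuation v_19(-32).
v_19(-32) = 0

v_19(n) is the largest exponent k such that 19^k divides n. Factor out: -32 = -19^0 · 32. (Sign doesn't affect v_p.) So v_19(-32) = 0.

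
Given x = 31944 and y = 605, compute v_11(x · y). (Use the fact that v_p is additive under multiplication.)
v_11(19326120) = 5

v_p(x) = 3 (factor: 31944 = 11^3 · 24); v_p(y) = 2 (factor: 605 = 11^2 · 5). Additivity: v_p(xy) = v_p(x) + v_p(y) = 3 + 2 = 5. (Direct check: xy = 19326120 = 11^5 · (120).)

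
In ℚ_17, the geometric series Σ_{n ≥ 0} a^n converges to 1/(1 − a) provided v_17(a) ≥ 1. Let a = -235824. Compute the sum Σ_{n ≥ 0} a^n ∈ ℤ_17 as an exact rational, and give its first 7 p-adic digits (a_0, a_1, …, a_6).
Σ a^n = 1/(1 − a) = 1/235825;  first 7 digits = (1, 0, 0, 3, 14, 16, 8)

v_17(a) = 3 ≥ 1, so the series converges in ℤ_17 to 1/(1 − a) = 1/(1 − (-235824)) = 1/235825. Expand this rational in ℤ_17: compute digits iteratively via d_i = x_i mod 17, x_{i+1} = (x_i − d_i)/17. The first 7 digits are (1, 0, 0, 3, 14, 16, 8).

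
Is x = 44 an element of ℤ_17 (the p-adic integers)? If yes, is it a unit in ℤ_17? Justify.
x ∈ ℤ_17^× (unit); v_17(x) = 0

ℤ_17 = {x ∈ ℚ_17 : v_17(x) ≥ 0} and ℤ_17^× = {x ∈ ℤ_17 : v_17(x) = 0}. Here v_17(44) = v_17(num) − v_17(den) = 0; compare against these criteria.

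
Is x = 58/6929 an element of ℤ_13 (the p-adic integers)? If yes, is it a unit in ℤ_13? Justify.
x ∉ ℤ_13 (v_13(x) = -2 < 0)

ℤ_13 = {x ∈ ℚ_13 : v_13(x) ≥ 0} and ℤ_13^× = {x ∈ ℤ_13 : v_13(x) = 0}. Here v_13(58/6929) = v_13(num) − v_13(den) = -2; compare against these criteria.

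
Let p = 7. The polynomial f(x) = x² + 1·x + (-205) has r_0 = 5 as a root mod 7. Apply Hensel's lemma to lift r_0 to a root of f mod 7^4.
r_3 = 110 (mod 2401)

Hensel: r_{i+1} = r_i − f(r_i)·(f′(r_i))^{-1} mod 7^{i+2}, f′(x) = 2x + 1. Iterate:
  r_0 = 5 (mod 7)
  r_1 = 12 (mod 49)
  r_2 = 110 (mod 343)
  r_3 = 110 (mod 2401)
Final: r = 110 satisfies f(r) ≡ 0 mod 7^4.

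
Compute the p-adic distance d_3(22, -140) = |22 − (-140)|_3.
d_3(22, -140) = 1/81

Step 1 — x − y = 22 − (-140) = 162. Step 2 — v_3(162) = 4 (factor: 162 = (3^4 · 2); the sign does not affect v_p). Step 3 — |x − y|_3 = 3^{-4} = 1/81.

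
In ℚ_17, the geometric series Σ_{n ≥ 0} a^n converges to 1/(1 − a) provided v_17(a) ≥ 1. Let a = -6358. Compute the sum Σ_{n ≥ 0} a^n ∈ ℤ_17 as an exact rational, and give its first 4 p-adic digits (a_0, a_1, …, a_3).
Σ a^n = 1/(1 − a) = 1/6359;  first 4 digits = (1, 0, 12, 15)

v_17(a) = 2 ≥ 1, so the series converges in ℤ_17 to 1/(1 − a) = 1/(1 − (-6358)) = 1/6359. Expand this rational in ℤ_17: compute digits iteratively via d_i = x_i mod 17, x_{i+1} = (x_i − d_i)/17. The first 4 digits are (1, 0, 12, 15).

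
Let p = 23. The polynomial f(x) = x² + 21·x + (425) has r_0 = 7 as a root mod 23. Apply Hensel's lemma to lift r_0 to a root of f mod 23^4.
r_3 = 41085 (mod 279841)

Hensel: r_{i+1} = r_i − f(r_i)·(f′(r_i))^{-1} mod 23^{i+2}, f′(x) = 2x + 21. Iterate:
  r_0 = 7 (mod 23)
  r_1 = 352 (mod 529)
  r_2 = 4584 (mod 12167)
  r_3 = 41085 (mod 279841)
Final: r = 41085 satisfies f(r) ≡ 0 mod 23^4.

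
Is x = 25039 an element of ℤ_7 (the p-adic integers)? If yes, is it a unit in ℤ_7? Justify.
x ∈ ℤ_7 but not a unit; v_7(x) = 3 > 0

ℤ_7 = {x ∈ ℚ_7 : v_7(x) ≥ 0} and ℤ_7^× = {x ∈ ℤ_7 : v_7(x) = 0}. Here v_7(25039) = v_7(num) − v_7(den) = 3; compare against these criteria.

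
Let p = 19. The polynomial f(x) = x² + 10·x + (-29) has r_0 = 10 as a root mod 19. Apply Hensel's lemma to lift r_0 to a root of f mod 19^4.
r_3 = 41411 (mod 130321)

Hensel: r_{i+1} = r_i − f(r_i)·(f′(r_i))^{-1} mod 19^{i+2}, f′(x) = 2x + 10. Iterate:
  r_0 = 10 (mod 19)
  r_1 = 257 (mod 361)
  r_2 = 257 (mod 6859)
  r_3 = 41411 (mod 130321)
Final: r = 41411 satisfies f(r) ≡ 0 mod 19^4.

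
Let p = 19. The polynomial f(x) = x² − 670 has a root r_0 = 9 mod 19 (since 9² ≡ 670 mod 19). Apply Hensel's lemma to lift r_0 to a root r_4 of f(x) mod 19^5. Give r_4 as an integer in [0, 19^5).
r_4 = 492907 (mod 2476099)

Hensel's recurrence: r_{i+1} = r_i − f(r_i)·(f′(r_i))^{-1} mod 19^{i+2}, with f′(x) = 2x. Iterate:
  r_0 = 9 (mod 19)
  r_1 = 142 (mod 361)
  r_2 = 5918 (mod 6859)
  r_3 = 101944 (mod 130321)
  r_4 = 492907 (mod 2476099)
Final: r_4 = 492907, and one checks f(r_4) ≡ 0 mod 19^5.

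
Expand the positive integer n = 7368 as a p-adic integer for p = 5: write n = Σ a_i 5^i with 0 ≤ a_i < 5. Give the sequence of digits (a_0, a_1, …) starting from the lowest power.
(a_0, a_1, …) = (3, 3, 4, 3, 1, 2)

Repeated division by 5 gives the digits low-to-high: 7368 = 3 + 3·5^1 + 4·5^2 + 3·5^3 + 1·5^4 + 2·5^5. Digit sequence: (3, 3, 4, 3, 1, 2).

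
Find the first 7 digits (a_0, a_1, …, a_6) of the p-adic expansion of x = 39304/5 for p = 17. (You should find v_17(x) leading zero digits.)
(a_0, …, a_6) = (0, 0, 0, 5, 10, 13, 6)

v_17(39304/5) = 3, so a_0 = ... = a_2 = 0. Factor out: x = 17^3 · u with u = 8/5 a unit in ℤ_17. Expand u iteratively via a_{v+i} = u_i mod 17, u_{i+1} = (u_i − a_{v+i})/17:
  u_0 = 8/5;  a_3 = 5;  u_1 = (u_0 − 5)/17 = -1/5
  u_1 = -1/5;  a_4 = 10;  u_2 = (u_1 − 10)/17 = -3/5
  u_2 = -3/5;  a_5 = 13;  u_3 = (u_2 − 13)/17 = -4/5
  u_3 = -4/5;  a_6 = 6;  u_4 = (u_3 − 6)/17 = -2/5
Digits: (0, 0, 0, 5, 10, 13, 6).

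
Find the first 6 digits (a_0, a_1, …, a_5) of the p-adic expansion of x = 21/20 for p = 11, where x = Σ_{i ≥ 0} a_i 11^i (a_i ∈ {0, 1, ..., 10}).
(a_0, …, a_5) = (6, 10, 4, 10, 4, 10)

v_11(21/20) = 0 (numerator and denominator both coprime to 11), so x ∈ ℤ_11^×. Compute digits iteratively via a_i = x_i mod 11, x_{i+1} = (x_i − a_i)/11, with x_0 = x:
  x_0 = 21/20;  a_0 = 6;  x_1 = (x_0 − 6)/11 = -9/20
  x_1 = -9/20;  a_1 = 10;  x_2 = (x_1 − 10)/11 = -19/20
  x_2 = -19/20;  a_2 = 4;  x_3 = (x_2 − 4)/11 = -9/20
  x_3 = -9/20;  a_3 = 10;  x_4 = (x_3 − 10)/11 = -19/20
  x_4 = -19/20;  a_4 = 4;  x_5 = (x_4 − 4)/11 = -9/20
  x_5 = -9/20;  a_5 = 10;  x_6 = (x_5 − 10)/11 = -19/20
Digits: (6, 10, 4, 10, 4, 10).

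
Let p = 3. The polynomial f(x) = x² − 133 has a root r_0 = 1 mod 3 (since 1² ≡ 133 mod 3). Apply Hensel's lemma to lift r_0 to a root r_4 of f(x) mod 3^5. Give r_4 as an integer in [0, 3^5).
r_4 = 130 (mod 243)

Hensel's recurrence: r_{i+1} = r_i − f(r_i)·(f′(r_i))^{-1} mod 3^{i+2}, with f′(x) = 2x. Iterate:
  r_0 = 1 (mod 3)
  r_1 = 4 (mod 9)
  r_2 = 22 (mod 27)
  r_3 = 49 (mod 81)
  r_4 = 130 (mod 243)
Final: r_4 = 130, and one checks f(r_4) ≡ 0 mod 3^5.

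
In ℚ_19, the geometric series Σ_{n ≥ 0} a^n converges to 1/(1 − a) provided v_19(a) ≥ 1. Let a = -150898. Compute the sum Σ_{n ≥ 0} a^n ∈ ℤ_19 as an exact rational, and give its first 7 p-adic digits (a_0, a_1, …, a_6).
Σ a^n = 1/(1 − a) = 1/150899;  first 7 digits = (1, 0, 0, 16, 17, 18, 8)

v_19(a) = 3 ≥ 1, so the series converges in ℤ_19 to 1/(1 − a) = 1/(1 − (-150898)) = 1/150899. Expand this rational in ℤ_19: compute digits iteratively via d_i = x_i mod 19, x_{i+1} = (x_i − d_i)/19. The first 7 digits are (1, 0, 0, 16, 17, 18, 8).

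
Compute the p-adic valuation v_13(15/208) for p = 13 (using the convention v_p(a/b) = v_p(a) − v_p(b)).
v_13(15/208) = -1

Factor powers of 13 from the numerator and denominator of the reduced fraction: 15 = 13^0 · 15 and 208 = 13^1 · 16. Apply v_p(a/b) = v_p(a) − v_p(b): v_13(15/208) = 0 − 1 = -1.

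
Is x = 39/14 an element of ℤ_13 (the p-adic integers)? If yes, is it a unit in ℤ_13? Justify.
x ∈ ℤ_13 but not a unit; v_13(x) = 1 > 0

ℤ_13 = {x ∈ ℚ_13 : v_13(x) ≥ 0} and ℤ_13^× = {x ∈ ℤ_13 : v_13(x) = 0}. Here v_13(39/14) = v_13(num) − v_13(den) = 1; compare against these criteria.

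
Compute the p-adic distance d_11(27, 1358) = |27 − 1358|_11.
d_11(27, 1358) = 1/1331

Step 1 — x − y = 27 − 1358 = -1331. Step 2 — v_11(-1331) = 3 (factor: -1331 = −(11^3 · 1); the sign does not affect v_p). Step 3 — |x − y|_11 = 11^{-3} = 1/1331.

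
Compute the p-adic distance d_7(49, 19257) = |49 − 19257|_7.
d_7(49, 19257) = 1/2401

Step 1 — x − y = 49 − 19257 = -19208. Step 2 — v_7(-19208) = 4 (factor: -19208 = −(7^4 · 8); the sign does not affect v_p). Step 3 — |x − y|_7 = 7^{-4} = 1/2401.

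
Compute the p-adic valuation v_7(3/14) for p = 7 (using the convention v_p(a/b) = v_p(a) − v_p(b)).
v_7(3/14) = -1

Factor powers of 7 from the numerator and denominator of the reduced fraction: 3 = 7^0 · 3 and 14 = 7^1 · 2. Apply v_p(a/b) = v_p(a) − v_p(b): v_7(3/14) = 0 − 1 = -1.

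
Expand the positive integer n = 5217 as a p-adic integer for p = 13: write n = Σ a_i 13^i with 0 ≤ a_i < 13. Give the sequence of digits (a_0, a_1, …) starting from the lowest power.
(a_0, a_1, …) = (4, 11, 4, 2)

Repeated division by 13 gives the digits low-to-high: 5217 = 4 + 11·13^1 + 4·13^2 + 2·13^3. Digit sequence: (4, 11, 4, 2).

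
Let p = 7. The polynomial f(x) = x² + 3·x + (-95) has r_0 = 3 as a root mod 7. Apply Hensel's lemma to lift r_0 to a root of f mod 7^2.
r_1 = 17 (mod 49)

Hensel: r_{i+1} = r_i − f(r_i)·(f′(r_i))^{-1} mod 7^{i+2}, f′(x) = 2x + 3. Iterate:
  r_0 = 3 (mod 7)
  r_1 = 17 (mod 49)
Final: r = 17 satisfies f(r) ≡ 0 mod 7^2.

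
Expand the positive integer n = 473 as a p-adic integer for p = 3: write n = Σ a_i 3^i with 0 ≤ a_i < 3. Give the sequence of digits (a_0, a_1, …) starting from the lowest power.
(a_0, a_1, …) = (2, 1, 1, 2, 2, 1)

Repeated division by 3 gives the digits low-to-high: 473 = 2 + 1·3^1 + 1·3^2 + 2·3^3 + 2·3^4 + 1·3^5. Digit sequence: (2, 1, 1, 2, 2, 1).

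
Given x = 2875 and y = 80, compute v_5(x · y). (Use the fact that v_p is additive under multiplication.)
v_5(230000) = 4

v_p(x) = 3 (factor: 2875 = 5^3 · 23); v_p(y) = 1 (factor: 80 = 5^1 · 16). Additivity: v_p(xy) = v_p(x) + v_p(y) = 3 + 1 = 4. (Direct check: xy = 230000 = 5^4 · (368).)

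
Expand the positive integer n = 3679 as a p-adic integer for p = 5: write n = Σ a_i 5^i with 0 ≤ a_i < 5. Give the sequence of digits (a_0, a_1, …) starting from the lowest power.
(a_0, a_1, …) = (4, 0, 2, 4, 0, 1)

Repeated division by 5 gives the digits low-to-high: 3679 = 4 + 2·5^2 + 4·5^3 + 1·5^5. Digit sequence: (4, 0, 2, 4, 0, 1).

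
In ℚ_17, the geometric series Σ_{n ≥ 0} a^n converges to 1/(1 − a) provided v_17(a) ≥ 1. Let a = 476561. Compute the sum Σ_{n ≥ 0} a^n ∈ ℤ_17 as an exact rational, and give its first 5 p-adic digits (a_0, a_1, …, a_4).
Σ a^n = 1/(1 − a) = -1/476560;  first 5 digits = (1, 0, 0, 12, 5)

v_17(a) = 3 ≥ 1, so the series converges in ℤ_17 to 1/(1 − a) = 1/(1 − 476561) = -1/476560. Expand this rational in ℤ_17: compute digits iteratively via d_i = x_i mod 17, x_{i+1} = (x_i − d_i)/17. The first 5 digits are (1, 0, 0, 12, 5).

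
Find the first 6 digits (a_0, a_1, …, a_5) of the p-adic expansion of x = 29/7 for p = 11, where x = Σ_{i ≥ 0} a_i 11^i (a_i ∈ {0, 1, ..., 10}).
(a_0, …, a_5) = (1, 5, 9, 7, 4, 9)

v_11(29/7) = 0 (numerator and denominator both coprime to 11), so x ∈ ℤ_11^×. Compute digits iteratively via a_i = x_i mod 11, x_{i+1} = (x_i − a_i)/11, with x_0 = x:
  x_0 = 29/7;  a_0 = 1;  x_1 = (x_0 − 1)/11 = 2/7
  x_1 = 2/7;  a_1 = 5;  x_2 = (x_1 − 5)/11 = -3/7
  x_2 = -3/7;  a_2 = 9;  x_3 = (x_2 − 9)/11 = -6/7
  x_3 = -6/7;  a_3 = 7;  x_4 = (x_3 − 7)/11 = -5/7
  x_4 = -5/7;  a_4 = 4;  x_5 = (x_4 − 4)/11 = -3/7
  x_5 = -3/7;  a_5 = 9;  x_6 = (x_5 − 9)/11 = -6/7
Digits: (1, 5, 9, 7, 4, 9).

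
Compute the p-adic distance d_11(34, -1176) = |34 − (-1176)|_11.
d_11(34, -1176) = 1/121

Step 1 — x − y = 34 − (-1176) = 1210. Step 2 — v_11(1210) = 2 (factor: 1210 = (11^2 · 10); the sign does not affect v_p). Step 3 — |x − y|_11 = 11^{-2} = 1/121.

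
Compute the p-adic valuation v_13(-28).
v_13(-28) = 0

v_13(n) is the largest exponent k such that 13^k divides n. Factor out: -28 = -13^0 · 28. (Sign doesn't affect v_p.) So v_13(-28) = 0.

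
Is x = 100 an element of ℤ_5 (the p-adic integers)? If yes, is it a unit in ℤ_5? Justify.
x ∈ ℤ_5 but not a unit; v_5(x) = 2 > 0

ℤ_5 = {x ∈ ℚ_5 : v_5(x) ≥ 0} and ℤ_5^× = {x ∈ ℤ_5 : v_5(x) = 0}. Here v_5(100) = v_5(num) − v_5(den) = 2; compare against these criteria.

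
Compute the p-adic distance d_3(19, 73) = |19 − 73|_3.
d_3(19, 73) = 1/27

Step 1 — x − y = 19 − 73 = -54. Step 2 — v_3(-54) = 3 (factor: -54 = −(3^3 · 2); the sign does not affect v_p). Step 3 — |x − y|_3 = 3^{-3} = 1/27.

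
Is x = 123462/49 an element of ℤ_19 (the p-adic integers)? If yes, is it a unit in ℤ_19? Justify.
x ∈ ℤ_19 but not a unit; v_19(x) = 3 > 0

ℤ_19 = {x ∈ ℚ_19 : v_19(x) ≥ 0} and ℤ_19^× = {x ∈ ℤ_19 : v_19(x) = 0}. Here v_19(123462/49) = v_19(num) − v_19(den) = 3; compare against these criteria.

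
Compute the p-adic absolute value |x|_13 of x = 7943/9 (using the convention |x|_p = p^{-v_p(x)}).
|7943/9|_13 = 1/169

Step 1 — compute v_13(x) by factoring powers of 13 out of the numerator and denominator: v_13(7943/9) = 2. Step 2 — apply |x|_p = p^{-v_p(x)} = 13^{-2} = 1/169.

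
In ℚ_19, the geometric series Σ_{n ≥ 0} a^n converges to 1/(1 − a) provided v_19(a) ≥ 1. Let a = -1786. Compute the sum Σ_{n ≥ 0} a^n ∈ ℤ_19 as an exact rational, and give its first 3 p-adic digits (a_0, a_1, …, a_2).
Σ a^n = 1/(1 − a) = 1/1787;  first 3 digits = (1, 1, 15)

v_19(a) = 1 ≥ 1, so the series converges in ℤ_19 to 1/(1 − a) = 1/(1 − (-1786)) = 1/1787. Expand this rational in ℤ_19: compute digits iteratively via d_i = x_i mod 19, x_{i+1} = (x_i − d_i)/19. The first 3 digits are (1, 1, 15).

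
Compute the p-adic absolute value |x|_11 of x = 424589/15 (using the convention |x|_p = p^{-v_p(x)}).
|424589/15|_11 = 1/14641

Step 1 — compute v_11(x) by factoring powers of 11 out of the numerator and denominator: v_11(424589/15) = 4. Step 2 — apply |x|_p = p^{-v_p(x)} = 11^{-4} = 1/14641.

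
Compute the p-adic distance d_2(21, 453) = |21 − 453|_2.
d_2(21, 453) = 1/16

Step 1 — x − y = 21 − 453 = -432. Step 2 — v_2(-432) = 4 (factor: -432 = −(2^4 · 27); the sign does not affect v_p). Step 3 — |x − y|_2 = 2^{-4} = 1/16.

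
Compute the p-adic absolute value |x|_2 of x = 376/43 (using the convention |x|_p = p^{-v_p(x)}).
|376/43|_2 = 1/8

Step 1 — compute v_2(x) by factoring powers of 2 out of the numerator and denominator: v_2(376/43) = 3. Step 2 — apply |x|_p = p^{-v_p(x)} = 2^{-3} = 1/8.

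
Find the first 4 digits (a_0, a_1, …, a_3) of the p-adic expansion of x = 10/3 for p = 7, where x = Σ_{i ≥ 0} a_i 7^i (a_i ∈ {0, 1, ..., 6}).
(a_0, …, a_3) = (1, 5, 4, 4)

v_7(10/3) = 0 (numerator and denominator both coprime to 7), so x ∈ ℤ_7^×. Compute digits iteratively via a_i = x_i mod 7, x_{i+1} = (x_i − a_i)/7, with x_0 = x:
  x_0 = 10/3;  a_0 = 1;  x_1 = (x_0 − 1)/7 = 1/3
  x_1 = 1/3;  a_1 = 5;  x_2 = (x_1 − 5)/7 = -2/3
  x_2 = -2/3;  a_2 = 4;  x_3 = (x_2 − 4)/7 = -2/3
  x_3 = -2/3;  a_3 = 4;  x_4 = (x_3 − 4)/7 = -2/3
Digits: (1, 5, 4, 4).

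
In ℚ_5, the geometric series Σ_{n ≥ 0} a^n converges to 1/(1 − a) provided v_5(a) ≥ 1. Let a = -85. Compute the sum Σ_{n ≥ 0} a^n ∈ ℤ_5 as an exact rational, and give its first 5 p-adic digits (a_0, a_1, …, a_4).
Σ a^n = 1/(1 − a) = 1/86;  first 5 digits = (1, 3, 0, 4, 4)

v_5(a) = 1 ≥ 1, so the series converges in ℤ_5 to 1/(1 − a) = 1/(1 − (-85)) = 1/86. Expand this rational in ℤ_5: compute digits iteratively via d_i = x_i mod 5, x_{i+1} = (x_i − d_i)/5. The first 5 digits are (1, 3, 0, 4, 4).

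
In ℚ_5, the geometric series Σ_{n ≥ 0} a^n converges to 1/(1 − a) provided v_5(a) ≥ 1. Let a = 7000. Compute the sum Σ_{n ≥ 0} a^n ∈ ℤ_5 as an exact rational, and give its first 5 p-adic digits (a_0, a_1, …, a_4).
Σ a^n = 1/(1 − a) = -1/6999;  first 5 digits = (1, 0, 0, 1, 1)

v_5(a) = 3 ≥ 1, so the series converges in ℤ_5 to 1/(1 − a) = 1/(1 − 7000) = -1/6999. Expand this rational in ℤ_5: compute digits iteratively via d_i = x_i mod 5, x_{i+1} = (x_i − d_i)/5. The first 5 digits are (1, 0, 0, 1, 1).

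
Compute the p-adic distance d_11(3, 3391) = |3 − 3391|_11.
d_11(3, 3391) = 1/121

Step 1 — x − y = 3 − 3391 = -3388. Step 2 — v_11(-3388) = 2 (factor: -3388 = −(11^2 · 28); the sign does not affect v_p). Step 3 — |x − y|_11 = 11^{-2} = 1/121.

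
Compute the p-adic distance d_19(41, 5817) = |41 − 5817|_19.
d_19(41, 5817) = 1/361

Step 1 — x − y = 41 − 5817 = -5776. Step 2 — v_19(-5776) = 2 (factor: -5776 = −(19^2 · 16); the sign does not affect v_p). Step 3 — |x − y|_19 = 19^{-2} = 1/361.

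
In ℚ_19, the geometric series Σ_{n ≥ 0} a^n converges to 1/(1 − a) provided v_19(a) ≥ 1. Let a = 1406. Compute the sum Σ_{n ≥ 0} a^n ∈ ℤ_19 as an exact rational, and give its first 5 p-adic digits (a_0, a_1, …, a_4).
Σ a^n = 1/(1 − a) = -1/1405;  first 5 digits = (1, 17, 7, 14, 2)

v_19(a) = 1 ≥ 1, so the series converges in ℤ_19 to 1/(1 − a) = 1/(1 − 1406) = -1/1405. Expand this rational in ℤ_19: compute digits iteratively via d_i = x_i mod 19, x_{i+1} = (x_i − d_i)/19. The first 5 digits are (1, 17, 7, 14, 2).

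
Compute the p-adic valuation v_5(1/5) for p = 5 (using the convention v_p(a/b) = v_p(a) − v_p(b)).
v_5(1/5) = -1

Factor powers of 5 from the numerator and denominator of the reduced fraction: 1 = 5^0 · 1 and 5 = 5^1 · 1. Apply v_p(a/b) = v_p(a) − v_p(b): v_5(1/5) = 0 − 1 = -1.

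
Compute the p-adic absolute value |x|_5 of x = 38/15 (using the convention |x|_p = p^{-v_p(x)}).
|38/15|_5 = 5

Step 1 — compute v_5(x) by factoring powers of 5 out of the numerator and denominator: v_5(38/15) = -1. Step 2 — apply |x|_p = p^{-v_p(x)} = 5^{1} = 5.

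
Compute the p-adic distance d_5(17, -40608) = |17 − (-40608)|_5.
d_5(17, -40608) = 1/3125

Step 1 — x − y = 17 − (-40608) = 40625. Step 2 — v_5(40625) = 5 (factor: 40625 = (5^5 · 13); the sign does not affect v_p). Step 3 — |x − y|_5 = 5^{-5} = 1/3125.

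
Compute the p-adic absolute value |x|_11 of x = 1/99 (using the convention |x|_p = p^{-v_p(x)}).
|1/99|_11 = 11

Step 1 — compute v_11(x) by factoring powers of 11 out of the numerator and denominator: v_11(1/99) = -1. Step 2 — apply |x|_p = p^{-v_p(x)} = 11^{1} = 11.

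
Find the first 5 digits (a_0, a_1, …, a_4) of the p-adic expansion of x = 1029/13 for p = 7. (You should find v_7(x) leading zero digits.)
(a_0, …, a_4) = (0, 0, 0, 4, 0)

v_7(1029/13) = 3, so a_0 = ... = a_2 = 0. Factor out: x = 7^3 · u with u = 3/13 a unit in ℤ_7. Expand u iteratively via a_{v+i} = u_i mod 7, u_{i+1} = (u_i − a_{v+i})/7:
  u_0 = 3/13;  a_3 = 4;  u_1 = (u_0 − 4)/7 = -7/13
  u_1 = -7/13;  a_4 = 0;  u_2 = (u_1 − 0)/7 = -1/13
Digits: (0, 0, 0, 4, 0).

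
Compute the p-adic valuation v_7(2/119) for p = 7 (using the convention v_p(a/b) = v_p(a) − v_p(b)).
v_7(2/119) = -1

Factor powers of 7 from the numerator and denominator of the reduced fraction: 2 = 7^0 · 2 and 119 = 7^1 · 17. Apply v_p(a/b) = v_p(a) − v_p(b): v_7(2/119) = 0 − 1 = -1.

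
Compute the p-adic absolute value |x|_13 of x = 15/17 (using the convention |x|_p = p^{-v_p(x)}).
|15/17|_13 = 1

Step 1 — compute v_13(x) by factoring powers of 13 out of the numerator and denominator: v_13(15/17) = 0. Step 2 — apply |x|_p = p^{-v_p(x)} = 13^{0} = 1.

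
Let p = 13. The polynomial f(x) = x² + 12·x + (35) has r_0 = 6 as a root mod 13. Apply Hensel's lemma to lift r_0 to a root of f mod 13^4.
r_3 = 28554 (mod 28561)

Hensel: r_{i+1} = r_i − f(r_i)·(f′(r_i))^{-1} mod 13^{i+2}, f′(x) = 2x + 12. Iterate:
  r_0 = 6 (mod 13)
  r_1 = 162 (mod 169)
  r_2 = 2190 (mod 2197)
  r_3 = 28554 (mod 28561)
Final: r = 28554 satisfies f(r) ≡ 0 mod 13^4.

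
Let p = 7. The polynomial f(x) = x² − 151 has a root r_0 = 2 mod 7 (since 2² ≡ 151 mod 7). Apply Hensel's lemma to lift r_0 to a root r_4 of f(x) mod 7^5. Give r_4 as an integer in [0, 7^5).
r_4 = 7842 (mod 16807)

Hensel's recurrence: r_{i+1} = r_i − f(r_i)·(f′(r_i))^{-1} mod 7^{i+2}, with f′(x) = 2x. Iterate:
  r_0 = 2 (mod 7)
  r_1 = 2 (mod 49)
  r_2 = 296 (mod 343)
  r_3 = 639 (mod 2401)
  r_4 = 7842 (mod 16807)
Final: r_4 = 7842, and one checks f(r_4) ≡ 0 mod 7^5.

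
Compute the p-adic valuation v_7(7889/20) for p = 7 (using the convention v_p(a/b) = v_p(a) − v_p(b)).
v_7(7889/20) = 3

Factor powers of 7 from the numerator and denominator of the reduced fraction: 7889 = 7^3 · 23 and 20 = 7^0 · 20. Apply v_p(a/b) = v_p(a) − v_p(b): v_7(7889/20) = 3 − 0 = 3.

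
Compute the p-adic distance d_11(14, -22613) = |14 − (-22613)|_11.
d_11(14, -22613) = 1/1331

Step 1 — x − y = 14 − (-22613) = 22627. Step 2 — v_11(22627) = 3 (factor: 22627 = (11^3 · 17); the sign does not affect v_p). Step 3 — |x − y|_11 = 11^{-3} = 1/1331.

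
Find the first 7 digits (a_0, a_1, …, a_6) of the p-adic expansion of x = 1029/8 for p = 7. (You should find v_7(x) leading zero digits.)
(a_0, …, a_6) = (0, 0, 0, 3, 4, 2, 4)

v_7(1029/8) = 3, so a_0 = ... = a_2 = 0. Factor out: x = 7^3 · u with u = 3/8 a unit in ℤ_7. Expand u iteratively via a_{v+i} = u_i mod 7, u_{i+1} = (u_i − a_{v+i})/7:
  u_0 = 3/8;  a_3 = 3;  u_1 = (u_0 − 3)/7 = -3/8
  u_1 = -3/8;  a_4 = 4;  u_2 = (u_1 − 4)/7 = -5/8
  u_2 = -5/8;  a_5 = 2;  u_3 = (u_2 − 2)/7 = -3/8
  u_3 = -3/8;  a_6 = 4;  u_4 = (u_3 − 4)/7 = -5/8
Digits: (0, 0, 0, 3, 4, 2, 4).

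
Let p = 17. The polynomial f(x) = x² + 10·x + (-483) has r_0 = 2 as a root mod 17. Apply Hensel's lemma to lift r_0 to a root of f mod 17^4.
r_3 = 6785 (mod 83521)

Hensel: r_{i+1} = r_i − f(r_i)·(f′(r_i))^{-1} mod 17^{i+2}, f′(x) = 2x + 10. Iterate:
  r_0 = 2 (mod 17)
  r_1 = 138 (mod 289)
  r_2 = 1872 (mod 4913)
  r_3 = 6785 (mod 83521)
Final: r = 6785 satisfies f(r) ≡ 0 mod 17^4.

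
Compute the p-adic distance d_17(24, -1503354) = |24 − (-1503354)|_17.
d_17(24, -1503354) = 1/83521

Step 1 — x − y = 24 − (-1503354) = 1503378. Step 2 — v_17(1503378) = 4 (factor: 1503378 = (17^4 · 18); the sign does not affect v_p). Step 3 — |x − y|_17 = 17^{-4} = 1/83521.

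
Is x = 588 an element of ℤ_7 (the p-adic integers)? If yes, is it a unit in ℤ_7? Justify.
x ∈ ℤ_7 but not a unit; v_7(x) = 2 > 0

ℤ_7 = {x ∈ ℚ_7 : v_7(x) ≥ 0} and ℤ_7^× = {x ∈ ℤ_7 : v_7(x) = 0}. Here v_7(588) = v_7(num) − v_7(den) = 2; compare against these criteria.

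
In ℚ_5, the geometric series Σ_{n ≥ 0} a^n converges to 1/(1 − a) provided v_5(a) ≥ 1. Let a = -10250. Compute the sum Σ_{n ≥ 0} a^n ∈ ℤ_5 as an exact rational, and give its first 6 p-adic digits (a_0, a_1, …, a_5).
Σ a^n = 1/(1 − a) = 1/10251;  first 6 digits = (1, 0, 0, 3, 3, 1)

v_5(a) = 3 ≥ 1, so the series converges in ℤ_5 to 1/(1 − a) = 1/(1 − (-10250)) = 1/10251. Expand this rational in ℤ_5: compute digits iteratively via d_i = x_i mod 5, x_{i+1} = (x_i − d_i)/5. The first 6 digits are (1, 0, 0, 3, 3, 1).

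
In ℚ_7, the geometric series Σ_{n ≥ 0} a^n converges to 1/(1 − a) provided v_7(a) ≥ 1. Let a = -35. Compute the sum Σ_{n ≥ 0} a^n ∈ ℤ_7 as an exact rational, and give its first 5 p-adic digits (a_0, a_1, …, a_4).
Σ a^n = 1/(1 − a) = 1/36;  first 5 digits = (1, 2, 3, 4, 5)

v_7(a) = 1 ≥ 1, so the series converges in ℤ_7 to 1/(1 − a) = 1/(1 − (-35)) = 1/36. Expand this rational in ℤ_7: compute digits iteratively via d_i = x_i mod 7, x_{i+1} = (x_i − d_i)/7. The first 5 digits are (1, 2, 3, 4, 5).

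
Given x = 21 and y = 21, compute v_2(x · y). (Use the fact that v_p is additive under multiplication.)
v_2(441) = 0

v_p(x) = 0 (factor: 21 = 2^0 · 21); v_p(y) = 0 (factor: 21 = 2^0 · 21). Additivity: v_p(xy) = v_p(x) + v_p(y) = 0 + 0 = 0. (Direct check: xy = 441 = 2^0 · (441).)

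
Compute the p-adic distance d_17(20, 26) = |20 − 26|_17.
d_17(20, 26) = 1

Step 1 — x − y = 20 − 26 = -6. Step 2 — v_17(-6) = 0 (factor: -6 = −(17^0 · 6); the sign does not affect v_p). Step 3 — |x − y|_17 = 17^{0} = 1.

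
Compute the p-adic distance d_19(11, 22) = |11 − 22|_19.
d_19(11, 22) = 1

Step 1 — x − y = 11 − 22 = -11. Step 2 — v_19(-11) = 0 (factor: -11 = −(19^0 · 11); the sign does not affect v_p). Step 3 — |x − y|_19 = 19^{0} = 1.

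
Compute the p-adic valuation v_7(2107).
v_7(2107) = 2

v_7(n) is the largest exponent k such that 7^k divides n. Factor out: 2107 = 7^2 · 43. (Sign doesn't affect v_p.) So v_7(2107) = 2.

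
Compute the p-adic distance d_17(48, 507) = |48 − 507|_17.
d_17(48, 507) = 1/17

Step 1 — x − y = 48 − 507 = -459. Step 2 — v_17(-459) = 1 (factor: -459 = −(17^1 · 27); the sign does not affect v_p). Step 3 — |x − y|_17 = 17^{-1} = 1/17.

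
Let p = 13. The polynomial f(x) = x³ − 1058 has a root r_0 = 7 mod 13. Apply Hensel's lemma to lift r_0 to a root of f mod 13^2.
r_1 = 59 (mod 169)

Hensel: r_{i+1} = r_i − f(r_i)/f′(r_i) mod 13^{i+2}, where f′(x) = 3x². Iterate:
  r_0 = 7 (mod 13)
  r_1 = 59 (mod 169)
Final: r = 59 with f(r) ≡ 0 mod 13^2.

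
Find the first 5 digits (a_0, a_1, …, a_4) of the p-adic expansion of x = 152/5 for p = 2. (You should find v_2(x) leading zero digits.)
(a_0, …, a_4) = (0, 0, 0, 1, 1)

v_2(152/5) = 3, so a_0 = ... = a_2 = 0. Factor out: x = 2^3 · u with u = 19/5 a unit in ℤ_2. Expand u iteratively via a_{v+i} = u_i mod 2, u_{i+1} = (u_i − a_{v+i})/2:
  u_0 = 19/5;  a_3 = 1;  u_1 = (u_0 − 1)/2 = 7/5
  u_1 = 7/5;  a_4 = 1;  u_2 = (u_1 − 1)/2 = 1/5
Digits: (0, 0, 0, 1, 1).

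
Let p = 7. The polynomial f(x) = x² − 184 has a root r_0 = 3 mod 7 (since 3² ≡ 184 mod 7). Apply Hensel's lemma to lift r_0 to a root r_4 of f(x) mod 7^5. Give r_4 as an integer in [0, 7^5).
r_4 = 5218 (mod 16807)

Hensel's recurrence: r_{i+1} = r_i − f(r_i)·(f′(r_i))^{-1} mod 7^{i+2}, with f′(x) = 2x. Iterate:
  r_0 = 3 (mod 7)
  r_1 = 24 (mod 49)
  r_2 = 73 (mod 343)
  r_3 = 416 (mod 2401)
  r_4 = 5218 (mod 16807)
Final: r_4 = 5218, and one checks f(r_4) ≡ 0 mod 7^5.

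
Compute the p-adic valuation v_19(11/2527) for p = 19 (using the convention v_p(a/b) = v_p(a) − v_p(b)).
v_19(11/2527) = -2

Factor powers of 19 from the numerator and denominator of the reduced fraction: 11 = 19^0 · 11 and 2527 = 19^2 · 7. Apply v_p(a/b) = v_p(a) − v_p(b): v_19(11/2527) = 0 − 2 = -2.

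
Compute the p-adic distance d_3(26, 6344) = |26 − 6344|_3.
d_3(26, 6344) = 1/243

Step 1 — x − y = 26 − 6344 = -6318. Step 2 — v_3(-6318) = 5 (factor: -6318 = −(3^5 · 26); the sign does not affect v_p). Step 3 — |x − y|_3 = 3^{-5} = 1/243.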